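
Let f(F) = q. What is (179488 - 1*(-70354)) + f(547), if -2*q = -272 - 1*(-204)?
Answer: 249876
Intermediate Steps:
q = 34 (q = -(-272 - 1*(-204))/2 = -(-272 + 204)/2 = -½*(-68) = 34)
f(F) = 34
(179488 - 1*(-70354)) + f(547) = (179488 - 1*(-70354)) + 34 = (179488 + 70354) + 34 = 249842 + 34 = 249876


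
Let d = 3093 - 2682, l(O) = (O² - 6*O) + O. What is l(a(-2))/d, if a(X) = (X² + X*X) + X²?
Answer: 28/137 ≈ 0.20438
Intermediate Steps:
a(X) = 3*X² (a(X) = (X² + X²) + X² = 2*X² + X² = 3*X²)
l(O) = O² - 5*O
d = 411
l(a(-2))/d = ((3*(-2)²)*(-5 + 3*(-2)²))/411 = ((3*4)*(-5 + 3*4))*(1/411) = (12*(-5 + 12))*(1/411) = (12*7)*(1/411) = 84*(1/411) = 28/137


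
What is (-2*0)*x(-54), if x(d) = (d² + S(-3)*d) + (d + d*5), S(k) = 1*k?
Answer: 0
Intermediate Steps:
S(k) = k
x(d) = d² + 3*d (x(d) = (d² - 3*d) + (d + d*5) = (d² - 3*d) + (d + 5*d) = (d² - 3*d) + 6*d = d² + 3*d)
(-2*0)*x(-54) = (-2*0)*(-54*(3 - 54)) = 0*(-54*(-51)) = 0*2754 = 0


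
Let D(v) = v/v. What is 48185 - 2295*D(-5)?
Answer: 45890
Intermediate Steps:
D(v) = 1
48185 - 2295*D(-5) = 48185 - 2295*1 = 48185 - 2295 = 45890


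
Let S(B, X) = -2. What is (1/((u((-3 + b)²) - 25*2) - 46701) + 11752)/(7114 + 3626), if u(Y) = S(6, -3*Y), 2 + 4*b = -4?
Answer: 36629417/33475148 ≈ 1.0942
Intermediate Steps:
b = -3/2 (b = -½ + (¼)*(-4) = -½ - 1 = -3/2 ≈ -1.5000)
u(Y) = -2
(1/((u((-3 + b)²) - 25*2) - 46701) + 11752)/(7114 + 3626) = (1/((-2 - 25*2) - 46701) + 11752)/(7114 + 3626) = (1/((-2 - 50) - 46701) + 11752)/10740 = (1/(-52 - 46701) + 11752)*(1/10740) = (1/(-46753) + 11752)*(1/10740) = (-1/46753 + 11752)*(1/10740) = (549441255/46753)*(1/10740) = 36629417/33475148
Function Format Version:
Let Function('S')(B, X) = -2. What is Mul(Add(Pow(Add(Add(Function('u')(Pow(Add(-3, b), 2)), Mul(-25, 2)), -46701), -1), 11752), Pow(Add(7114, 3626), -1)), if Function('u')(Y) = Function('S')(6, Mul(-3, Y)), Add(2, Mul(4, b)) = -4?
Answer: Rational(36629417, 33475148) ≈ 1.0942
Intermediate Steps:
b = Rational(-3, 2) (b = Add(Rational(-1, 2), Mul(Rational(1, 4), -4)) = Add(Rational(-1, 2), -1) = Rational(-3, 2) ≈ -1.5000)
Function('u')(Y) = -2
Mul(Add(Pow(Add(Add(Function('u')(Pow(Add(-3, b), 2)), Mul(-25, 2)), -46701), -1), 11752), Pow(Add(7114, 3626), -1)) = Mul(Add(Pow(Add(Add(-2, Mul(-25, 2)), -46701), -1), 11752), Pow(Add(7114, 3626), -1)) = Mul(Add(Pow(Add(Add(-2, -50), -46701), -1), 11752), Pow(10740, -1)) = Mul(Add(Pow(Add(-52, -46701), -1), 11752), Rational(1, 10740)) = Mul(Add(Pow(-46753, -1), 11752), Rational(1, 10740)) = Mul(Add(Rational(-1, 46753), 11752), Rational(1, 10740)) = Mul(Rational(549441255, 46753), Rational(1, 10740)) = Rational(36629417, 33475148)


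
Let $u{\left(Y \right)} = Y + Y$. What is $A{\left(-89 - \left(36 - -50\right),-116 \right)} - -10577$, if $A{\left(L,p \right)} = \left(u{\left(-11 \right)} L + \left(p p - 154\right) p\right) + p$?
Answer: $-1528721$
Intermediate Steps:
$u{\left(Y \right)} = 2 Y$
$A{\left(L,p \right)} = p - 22 L + p \left(-154 + p^{2}\right)$ ($A{\left(L,p \right)} = \left(2 \left(-11\right) L + \left(p p - 154\right) p\right) + p = \left(- 22 L + \left(p^{2} - 154\right) p\right) + p = \left(- 22 L + \left(-154 + p^{2}\right) p\right) + p = \left(- 22 L + p \left(-154 + p^{2}\right)\right) + p = p - 22 L + p \left(-154 + p^{2}\right)$)
$A{\left(-89 - \left(36 - -50\right),-116 \right)} - -10577 = \left(\left(-116\right)^{3} - -17748 - 22 \left(-89 - \left(36 - -50\right)\right)\right) - -10577 = \left(-1560896 + 17748 - 22 \left(-89 - \left(36 + 50\right)\right)\right) + 10577 = \left(-1560896 + 17748 - 22 \left(-89 - 86\right)\right) + 10577 = \left(-1560896 + 17748 - -3850\right) + 10577 = \left(-1560896 + 17748 + 3850\right) + 10577 = -1539298 + 10577 = -1528721$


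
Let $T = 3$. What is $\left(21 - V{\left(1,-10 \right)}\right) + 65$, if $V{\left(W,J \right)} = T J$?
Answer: $116$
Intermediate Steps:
$V{\left(W,J \right)} = 3 J$
$\left(21 - V{\left(1,-10 \right)}\right) + 65 = \left(21 - 3 \left(-10\right)\right) + 65 = \left(21 - -30\right) + 65 = \left(21 + 30\right) + 65 = 51 + 65 = 116$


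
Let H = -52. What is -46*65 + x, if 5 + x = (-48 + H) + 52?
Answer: -3043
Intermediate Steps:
x = -53 (x = -5 + ((-48 - 52) + 52) = -5 + (-100 + 52) = -5 - 48 = -53)
-46*65 + x = -46*65 - 53 = -2990 - 53 = -3043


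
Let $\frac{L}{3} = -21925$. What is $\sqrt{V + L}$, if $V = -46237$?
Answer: $2 i \sqrt{28003} \approx 334.68 i$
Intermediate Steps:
$L = -65775$ ($L = 3 \left(-21925\right) = -65775$)
$\sqrt{V + L} = \sqrt{-46237 - 65775} = \sqrt{-112012} = 2 i \sqrt{28003}$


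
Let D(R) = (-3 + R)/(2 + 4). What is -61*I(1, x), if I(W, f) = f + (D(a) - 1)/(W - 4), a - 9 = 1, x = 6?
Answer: -6527/18 ≈ -362.61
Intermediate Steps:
a = 10 (a = 9 + 1 = 10)
D(R) = -½ + R/6 (D(R) = (-3 + R)/6 = (-3 + R)*(⅙) = -½ + R/6)
I(W, f) = f + 1/(6*(-4 + W)) (I(W, f) = f + ((-½ + (⅙)*10) - 1)/(W - 4) = f + ((-½ + 5/3) - 1)/(-4 + W) = f + (7/6 - 1)/(-4 + W) = f + 1/(6*(-4 + W)))
-61*I(1, x) = -61*(⅙ - 4*6 + 1*6)/(-4 + 1) = -61*(⅙ - 24 + 6)/(-3) = -(-61)*(-107)/(3*6) = -61*107/18 = -6527/18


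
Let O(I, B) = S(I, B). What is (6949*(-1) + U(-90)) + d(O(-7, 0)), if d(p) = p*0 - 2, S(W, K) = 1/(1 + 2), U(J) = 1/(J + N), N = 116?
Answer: -180725/26 ≈ -6951.0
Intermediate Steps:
U(J) = 1/(116 + J) (U(J) = 1/(J + 116) = 1/(116 + J))
S(W, K) = 1/3
O(I, B) = 1/3
d(p) = -2 (d(p) = 0 - 2 = -2)
(6949*(-1) + U(-90)) + d(O(-7, 0)) = (6949*(-1) + 1/(116 - 90)) - 2 = (-6949 + 1/26) - 2 = -180673/26 - 2 = -180725/26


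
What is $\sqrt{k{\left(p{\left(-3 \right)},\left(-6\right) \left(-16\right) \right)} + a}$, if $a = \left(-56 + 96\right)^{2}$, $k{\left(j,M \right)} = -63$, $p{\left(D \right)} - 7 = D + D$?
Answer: $\sqrt{1537} \approx 39.205$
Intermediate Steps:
$p{\left(D \right)} = 7 + 2 D$ ($p{\left(D \right)} = 7 + \left(D + D\right) = 7 + 2 D$)
$a = 1600$ ($a = 40^{2} = 1600$)
$\sqrt{k{\left(p{\left(-3 \right)},\left(-6\right) \left(-16\right) \right)} + a} = \sqrt{-63 + 1600} = \sqrt{1537}$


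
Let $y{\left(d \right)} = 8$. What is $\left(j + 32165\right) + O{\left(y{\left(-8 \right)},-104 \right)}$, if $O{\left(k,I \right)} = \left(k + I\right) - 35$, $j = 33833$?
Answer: $65867$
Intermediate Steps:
$O{\left(k,I \right)} = -35 + I + k$ ($O{\left(k,I \right)} = \left(I + k\right) - 35 = -35 + I + k$)
$\left(j + 32165\right) + O{\left(y{\left(-8 \right)},-104 \right)} = \left(33833 + 32165\right) - 131 = 65998 - 131 = 65867$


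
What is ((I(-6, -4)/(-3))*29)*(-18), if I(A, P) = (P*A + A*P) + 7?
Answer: 9570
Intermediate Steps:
I(A, P) = 7 + 2*A*P (I(A, P) = (A*P + A*P) + 7 = 2*A*P + 7 = 7 + 2*A*P)
((I(-6, -4)/(-3))*29)*(-18) = (((7 + 2*(-6)*(-4))/(-3))*29)*(-18) = (((7 + 48)*(-1/3))*29)*(-18) = ((55*(-1/3))*29)*(-18) = -55/3*29*(-18) = -1595/3*(-18) = 9570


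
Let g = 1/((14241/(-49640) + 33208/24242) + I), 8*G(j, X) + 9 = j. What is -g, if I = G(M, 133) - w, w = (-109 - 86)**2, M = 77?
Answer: 35393320/1345491819933 ≈ 2.6305e-5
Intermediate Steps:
G(j, X) = -9/8 + j/8
w = 38025 (w = (-195)**2 = 38025)
I = -76033/2 (I = (-9/8 + (1/8)*77) - 1*38025 = (-9/8 + 77/8) - 38025 = 17/2 - 38025 = -76033/2 ≈ -38017.)
g = -35393320/1345491819933 (g = 1/((14241/(-49640) + 33208/24242) - 76033/2) = 1/((14241*(-1/49640) + 33208*(1/24242)) - 76033/2) = 1/((-14241/49640 + 16604/12121) - 76033/2) = 1/(38329847/35393320 - 76033/2) = 1/(-1345491819933/35393320) = -35393320/1345491819933 ≈ -2.6305e-5)
-g = -1*(-35393320/1345491819933) = 35393320/1345491819933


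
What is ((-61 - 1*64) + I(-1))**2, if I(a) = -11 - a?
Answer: 18225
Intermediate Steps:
((-61 - 1*64) + I(-1))**2 = ((-61 - 1*64) + (-11 - 1*(-1)))**2 = ((-61 - 64) + (-11 + 1))**2 = (-125 - 10)**2 = (-135)**2 = 18225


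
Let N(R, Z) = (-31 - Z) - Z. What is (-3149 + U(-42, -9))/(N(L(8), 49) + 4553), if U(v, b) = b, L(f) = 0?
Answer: -1579/2212 ≈ -0.71383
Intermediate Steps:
N(R, Z) = -31 - 2*Z
(-3149 + U(-42, -9))/(N(L(8), 49) + 4553) = (-3149 - 9)/((-31 - 2*49) + 4553) = -3158/((-31 - 98) + 4553) = -3158/(-129 + 4553) = -3158/4424 = -3158*1/4424 = -1579/2212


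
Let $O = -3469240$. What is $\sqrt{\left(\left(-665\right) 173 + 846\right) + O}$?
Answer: $i \sqrt{3583439} \approx 1893.0 i$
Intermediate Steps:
$\sqrt{\left(\left(-665\right) 173 + 846\right) + O} = \sqrt{\left(\left(-665\right) 173 + 846\right) - 3469240} = \sqrt{\left(-115045 + 846\right) - 3469240} = \sqrt{-114199 - 3469240} = \sqrt{-3583439} = i \sqrt{3583439}$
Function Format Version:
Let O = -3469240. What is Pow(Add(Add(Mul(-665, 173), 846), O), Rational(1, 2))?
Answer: Mul(I, Pow(3583439, Rational(1, 2))) ≈ Mul(1893.0, I)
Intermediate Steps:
Pow(Add(Add(Mul(-665, 173), 846), O), Rational(1, 2)) = Pow(Add(Add(Mul(-665, 173), 846), -3469240), Rational(1, 2)) = Pow(Add(Add(-115045, 846), -3469240), Rational(1, 2)) = Pow(Add(-114199, -3469240), Rational(1, 2)) = Pow(-3583439, Rational(1, 2)) = Mul(I, Pow(3583439, Rational(1, 2)))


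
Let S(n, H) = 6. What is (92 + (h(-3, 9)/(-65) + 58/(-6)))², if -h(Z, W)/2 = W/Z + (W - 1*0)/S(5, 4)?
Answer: 257474116/38025 ≈ 6771.2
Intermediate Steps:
h(Z, W) = -W/3 - 2*W/Z (h(Z, W) = -2*(W/Z + (W - 1*0)/6) = -2*(W/Z + (W + 0)*(⅙)) = -2*(W/Z + W*(⅙)) = -2*(W/Z + W/6) = -2*(W/6 + W/Z) = -W/3 - 2*W/Z)
(92 + (h(-3, 9)/(-65) + 58/(-6)))² = (92 + (((⅓)*9*(-6 - 1*(-3))/(-3))/(-65) + 58/(-6)))² = (92 + (((⅓)*9*(-⅓)*(-6 + 3))*(-1/65) + 58*(-⅙)))² = (92 + (((⅓)*9*(-⅓)*(-3))*(-1/65) - 29/3))² = (92 + (3*(-1/65) - 29/3))² = (92 + (-3/65 - 29/3))² = (92 - 1894/195)² = (16046/195)² = 257474116/38025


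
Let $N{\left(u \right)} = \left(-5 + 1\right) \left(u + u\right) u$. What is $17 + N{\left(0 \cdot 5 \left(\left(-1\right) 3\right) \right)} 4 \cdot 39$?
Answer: $17$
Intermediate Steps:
$N{\left(u \right)} = - 8 u^{2}$ ($N{\left(u \right)} = - 4 \cdot 2 u u = - 8 u u = - 8 u^{2}$)
$17 + N{\left(0 \cdot 5 \left(\left(-1\right) 3\right) \right)} 4 \cdot 39 = 17 + - 8 \left(0 \cdot 5 \left(\left(-1\right) 3\right)\right)^{2} \cdot 4 \cdot 39 = 17 + - 8 \left(0 \left(-3\right)\right)^{2} \cdot 156 = 17 + - 8 \cdot 0^{2} \cdot 156 = 17 + \left(-8\right) 0 \cdot 156 = 17 + 0 \cdot 156 = 17 + 0 = 17$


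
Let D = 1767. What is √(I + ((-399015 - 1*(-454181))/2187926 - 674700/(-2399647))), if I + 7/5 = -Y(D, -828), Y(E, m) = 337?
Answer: I*√58247457084416655317897490635/13125625155305 ≈ 18.387*I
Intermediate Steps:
I = -1692/5 (I = -7/5 - 1*337 = -7/5 - 337 = -1692/5 ≈ -338.40)
√(I + ((-399015 - 1*(-454181))/2187926 - 674700/(-2399647))) = √(-1692/5 + ((-399015 - 1*(-454181))/2187926 - 674700/(-2399647))) = √(-1692/5 + ((-399015 + 454181)*(1/2187926) - 674700*(-1/2399647))) = √(-1692/5 + (55166*(1/2187926) + 674700/2399647)) = √(-1692/5 + (27583/1093963 + 674700/2399647)) = √(-1692/5 + 804286299301/2625125031061) = √(-4437690121058707/13125625155305) = I*√58247457084416655317897490635/13125625155305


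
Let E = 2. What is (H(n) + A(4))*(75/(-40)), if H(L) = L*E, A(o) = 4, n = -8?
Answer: 45/2 ≈ 22.500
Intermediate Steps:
H(L) = 2*L (H(L) = L*2 = 2*L)
(H(n) + A(4))*(75/(-40)) = (2*(-8) + 4)*(75/(-40)) = (-16 + 4)*(75*(-1/40)) = -12*(-15/8) = 45/2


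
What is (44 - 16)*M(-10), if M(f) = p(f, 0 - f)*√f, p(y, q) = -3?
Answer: -84*I*√10 ≈ -265.63*I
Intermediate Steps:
M(f) = -3*√f
(44 - 16)*M(-10) = (44 - 16)*(-3*I*√10) = 28*(-3*I*√10) = -84*I*√10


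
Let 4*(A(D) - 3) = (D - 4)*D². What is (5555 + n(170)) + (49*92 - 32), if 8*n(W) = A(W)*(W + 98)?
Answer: 80376713/2 ≈ 4.0188e+7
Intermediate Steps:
A(D) = 3 + D²*(-4 + D)/4 (A(D) = 3 + ((D - 4)*D²)/4 = 3 + ((-4 + D)*D²)/4 = 3 + (D²*(-4 + D))/4 = 3 + D²*(-4 + D)/4)
n(W) = (98 + W)*(3 - W² + W³/4)/8 (n(W) = ((3 - W² + W³/4)*(W + 98))/8 = ((3 - W² + W³/4)*(98 + W))/8 = ((98 + W)*(3 - W² + W³/4))/8 = (98 + W)*(3 - W² + W³/4)/8)
(5555 + n(170)) + (49*92 - 32) = (5555 + (98 + 170)*(12 + 170³ - 4*170²)/32) + (49*92 - 32) = (5555 + (1/32)*268*(12 + 4913000 - 4*28900)) + (4508 - 32) = (5555 + (1/32)*268*(12 + 4913000 - 115600)) + 4476 = (5555 + (1/32)*268*4797412) + 4476 = (5555 + 80356651/2) + 4476 = 80367761/2 + 4476 = 80376713/2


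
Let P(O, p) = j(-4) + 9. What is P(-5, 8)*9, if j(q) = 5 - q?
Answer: 162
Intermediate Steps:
P(O, p) = 18 (P(O, p) = (5 - 1*(-4)) + 9 = (5 + 4) + 9 = 9 + 9 = 18)
P(-5, 8)*9 = 18*9 = 162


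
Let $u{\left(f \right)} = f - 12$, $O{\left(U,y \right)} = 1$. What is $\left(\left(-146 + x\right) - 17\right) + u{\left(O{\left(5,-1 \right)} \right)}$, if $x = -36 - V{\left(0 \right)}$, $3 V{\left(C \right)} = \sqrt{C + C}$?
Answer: $-210$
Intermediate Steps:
$u{\left(f \right)} = -12 + f$
$V{\left(C \right)} = \frac{\sqrt{2} \sqrt{C}}{3}$ ($V{\left(C \right)} = \frac{\sqrt{C + C}}{3} = \frac{\sqrt{2 C}}{3} = \frac{\sqrt{2} \sqrt{C}}{3}$)
$x = -36$ ($x = -36 - \frac{\sqrt{2} \sqrt{0}}{3} = -36 - \frac{1}{3} \sqrt{2} \cdot 0 = -36 - 0 = -36 + 0 = -36$)
$\left(\left(-146 + x\right) - 17\right) + u{\left(O{\left(5,-1 \right)} \right)} = \left(\left(-146 - 36\right) - 17\right) + \left(-12 + 1\right) = \left(-182 - 17\right) - 11 = -199 - 11 = -210$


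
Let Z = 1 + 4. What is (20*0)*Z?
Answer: 0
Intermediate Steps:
Z = 5
(20*0)*Z = (20*0)*5 = 0*5 = 0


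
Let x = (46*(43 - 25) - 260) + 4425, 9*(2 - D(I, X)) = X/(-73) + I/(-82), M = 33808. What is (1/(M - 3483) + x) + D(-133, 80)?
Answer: 8160381165199/1633729050 ≈ 4994.9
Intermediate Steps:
D(I, X) = 2 + X/657 + I/738 (D(I, X) = 2 - (X/(-73) + I/(-82))/9 = 2 - (X*(-1/73) + I*(-1/82))/9 = 2 - (-X/73 - I/82)/9 = 2 + (X/657 + I/738) = 2 + X/657 + I/738)
x = 4993 (x = (46*18 - 260) + 4425 = (828 - 260) + 4425 = 568 + 4425 = 4993)
(1/(M - 3483) + x) + D(-133, 80) = (1/(33808 - 3483) + 4993) + (2 + (1/657)*80 + (1/738)*(-133)) = (1/30325 + 4993) + (2 + 80/657 - 133/738) = (1/30325 + 4993) + 104599/53874 = 151412726/30325 + 104599/53874 = 8160381165199/1633729050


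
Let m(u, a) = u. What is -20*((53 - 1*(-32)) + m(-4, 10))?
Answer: -1620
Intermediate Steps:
-20*((53 - 1*(-32)) + m(-4, 10)) = -20*((53 - 1*(-32)) - 4) = -20*((53 + 32) - 4) = -20*(85 - 4) = -20*81 = -1620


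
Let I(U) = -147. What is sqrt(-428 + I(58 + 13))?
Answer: 5*I*sqrt(23) ≈ 23.979*I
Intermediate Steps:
sqrt(-428 + I(58 + 13)) = sqrt(-428 - 147) = sqrt(-575) = 5*I*sqrt(23)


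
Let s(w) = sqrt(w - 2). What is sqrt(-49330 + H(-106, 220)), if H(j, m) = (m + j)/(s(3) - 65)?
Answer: I*sqrt(3157234)/8 ≈ 222.11*I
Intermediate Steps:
s(w) = sqrt(-2 + w)
H(j, m) = -j/64 - m/64 (H(j, m) = (m + j)/(sqrt(-2 + 3) - 65) = (j + m)/(sqrt(1) - 65) = (j + m)/(1 - 65) = (j + m)/(-64) = (j + m)*(-1/64) = -j/64 - m/64)
sqrt(-49330 + H(-106, 220)) = sqrt(-49330 + (-1/64*(-106) - 1/64*220)) = sqrt(-49330 + (53/32 - 55/16)) = sqrt(-49330 - 57/32) = sqrt(-1578617/32) = I*sqrt(3157234)/8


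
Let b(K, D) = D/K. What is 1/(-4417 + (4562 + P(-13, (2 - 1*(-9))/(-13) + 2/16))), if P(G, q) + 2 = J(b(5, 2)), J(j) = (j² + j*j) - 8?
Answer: 25/3383 ≈ 0.0073899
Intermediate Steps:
J(j) = -8 + 2*j² (J(j) = (j² + j²) - 8 = 2*j² - 8 = -8 + 2*j²)
P(G, q) = -242/25 (P(G, q) = -2 + (-8 + 2*(2/5)²) = -2 + (-8 + 2*(2*(⅕))²) = -2 + (-8 + 2*(⅖)²) = -2 + (-8 + 2*(4/25)) = -2 + (-8 + 8/25) = -2 - 192/25 = -242/25)
1/(-4417 + (4562 + P(-13, (2 - 1*(-9))/(-13) + 2/16))) = 1/(-4417 + (4562 - 242/25)) = 1/(-4417 + 113808/25) = 1/(3383/25) = 25/3383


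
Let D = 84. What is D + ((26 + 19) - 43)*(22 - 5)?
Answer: 118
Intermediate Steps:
D + ((26 + 19) - 43)*(22 - 5) = 84 + ((26 + 19) - 43)*(22 - 5) = 84 + (45 - 43)*17 = 84 + 2*17 = 84 + 34 = 118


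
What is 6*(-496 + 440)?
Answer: -336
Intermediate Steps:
6*(-496 + 440) = 6*(-56) = -336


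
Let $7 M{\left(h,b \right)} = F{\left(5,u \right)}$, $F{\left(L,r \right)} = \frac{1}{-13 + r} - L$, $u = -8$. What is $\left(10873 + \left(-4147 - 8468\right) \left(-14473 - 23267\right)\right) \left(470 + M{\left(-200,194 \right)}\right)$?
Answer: $\frac{32843349521432}{147} \approx 2.2342 \cdot 10^{11}$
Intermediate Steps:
$M{\left(h,b \right)} = - \frac{106}{147}$ ($M{\left(h,b \right)} = \frac{\frac{1}{-13 - 8} \left(1 + 13 \cdot 5 - 5 \left(-8\right)\right)}{7} = \frac{\frac{1}{-21} \left(1 + 65 + 40\right)}{7} = \frac{\left(- \frac{1}{21}\right) 106}{7} = \frac{1}{7} \left(- \frac{106}{21}\right) = - \frac{106}{147}$)
$\left(10873 + \left(-4147 - 8468\right) \left(-14473 - 23267\right)\right) \left(470 + M{\left(-200,194 \right)}\right) = \left(10873 + \left(-4147 - 8468\right) \left(-14473 - 23267\right)\right) \left(470 - \frac{106}{147}\right) = \left(10873 - -476090100\right) \frac{68984}{147} = \left(10873 + 476090100\right) \frac{68984}{147} = 476100973 \cdot \frac{68984}{147} = \frac{32843349521432}{147}$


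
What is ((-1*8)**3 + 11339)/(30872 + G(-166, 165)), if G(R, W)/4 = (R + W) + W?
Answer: 10827/31528 ≈ 0.34341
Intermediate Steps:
G(R, W) = 4*R + 8*W (G(R, W) = 4*((R + W) + W) = 4*(R + 2*W) = 4*R + 8*W)
((-1*8)**3 + 11339)/(30872 + G(-166, 165)) = ((-1*8)**3 + 11339)/(30872 + (4*(-166) + 8*165)) = ((-8)**3 + 11339)/(30872 + (-664 + 1320)) = (-512 + 11339)/(30872 + 656) = 10827/31528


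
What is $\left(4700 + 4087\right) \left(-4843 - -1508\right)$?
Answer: $-29304645$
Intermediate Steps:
$\left(4700 + 4087\right) \left(-4843 - -1508\right) = 8787 \left(-4843 + 1508\right) = 8787 \left(-3335\right) = -29304645$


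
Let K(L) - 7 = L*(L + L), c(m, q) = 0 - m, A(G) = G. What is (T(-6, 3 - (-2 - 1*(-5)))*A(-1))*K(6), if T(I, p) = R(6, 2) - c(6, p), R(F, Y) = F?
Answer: -948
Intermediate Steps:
c(m, q) = -m
T(I, p) = 12 (T(I, p) = 6 - (-1)*6 = 6 - 1*(-6) = 6 + 6 = 12)
K(L) = 7 + 2*L² (K(L) = 7 + L*(L + L) = 7 + L*(2*L) = 7 + 2*L²)
(T(-6, 3 - (-2 - 1*(-5)))*A(-1))*K(6) = (12*(-1))*(7 + 2*6²) = -12*(7 + 2*36) = -12*(7 + 72) = -12*79 = -948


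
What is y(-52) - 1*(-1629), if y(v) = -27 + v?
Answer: 1550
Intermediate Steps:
y(-52) - 1*(-1629) = (-27 - 52) - 1*(-1629) = -79 + 1629 = 1550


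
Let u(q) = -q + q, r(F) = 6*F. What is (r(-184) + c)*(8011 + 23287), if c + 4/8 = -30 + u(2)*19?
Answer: -35507581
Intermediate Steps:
u(q) = 0
c = -61/2 (c = -½ + (-30 + 0*19) = -½ + (-30 + 0) = -½ - 30 = -61/2 ≈ -30.500)
(r(-184) + c)*(8011 + 23287) = (6*(-184) - 61/2)*(8011 + 23287) = (-1104 - 61/2)*31298 = -2269/2*31298 = -35507581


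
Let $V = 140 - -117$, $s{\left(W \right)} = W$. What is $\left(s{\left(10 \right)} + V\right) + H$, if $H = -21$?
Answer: $246$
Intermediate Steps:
$V = 257$ ($V = 140 + 117 = 257$)
$\left(s{\left(10 \right)} + V\right) + H = \left(10 + 257\right) - 21 = 267 - 21 = 246$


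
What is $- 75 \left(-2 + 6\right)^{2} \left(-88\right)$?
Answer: $105600$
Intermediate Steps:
$- 75 \left(-2 + 6\right)^{2} \left(-88\right) = - 75 \cdot 4^{2} \left(-88\right) = \left(-75\right) 16 \left(-88\right) = \left(-1200\right) \left(-88\right) = 105600$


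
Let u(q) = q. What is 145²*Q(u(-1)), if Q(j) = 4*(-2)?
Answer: -168200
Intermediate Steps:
Q(j) = -8
145²*Q(u(-1)) = 145²*(-8) = 21025*(-8) = -168200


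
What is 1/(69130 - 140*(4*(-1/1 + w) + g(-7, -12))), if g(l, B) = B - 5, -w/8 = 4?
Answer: 1/89990 ≈ 1.1112e-5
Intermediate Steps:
w = -32 (w = -8*4 = -32)
g(l, B) = -5 + B
1/(69130 - 140*(4*(-1/1 + w) + g(-7, -12))) = 1/(69130 - 140*(4*(-1/1 - 32) + (-5 - 12))) = 1/(69130 - 140*(4*(-1*1 - 32) - 17)) = 1/(69130 - 140*(4*(-1 - 32) - 17)) = 1/(69130 - 140*(4*(-33) - 17)) = 1/(69130 - 140*(-132 - 17)) = 1/(69130 - 140*(-149)) = 1/(69130 + 20860) = 1/89990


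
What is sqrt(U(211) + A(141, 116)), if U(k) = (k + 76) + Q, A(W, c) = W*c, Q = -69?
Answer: sqrt(16574) ≈ 128.74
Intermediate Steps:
U(k) = 7 + k (U(k) = (k + 76) - 69 = (76 + k) - 69 = 7 + k)
sqrt(U(211) + A(141, 116)) = sqrt((7 + 211) + 141*116) = sqrt(218 + 16356) = sqrt(16574)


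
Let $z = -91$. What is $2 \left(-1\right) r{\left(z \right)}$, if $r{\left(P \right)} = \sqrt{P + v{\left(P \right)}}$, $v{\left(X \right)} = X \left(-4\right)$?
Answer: $- 2 \sqrt{273} \approx -33.045$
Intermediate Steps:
$v{\left(X \right)} = - 4 X$
$r{\left(P \right)} = \sqrt{3} \sqrt{- P}$ ($r{\left(P \right)} = \sqrt{P - 4 P} = \sqrt{- 3 P} = \sqrt{3} \sqrt{- P}$)
$2 \left(-1\right) r{\left(z \right)} = 2 \left(-1\right) \sqrt{3} \sqrt{\left(-1\right) \left(-91\right)} = - 2 \sqrt{3} \sqrt{91} = - 2 \sqrt{273}$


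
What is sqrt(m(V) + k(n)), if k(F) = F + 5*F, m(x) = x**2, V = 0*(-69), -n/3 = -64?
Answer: 24*sqrt(2) ≈ 33.941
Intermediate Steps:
n = 192 (n = -3*(-64) = 192)
V = 0
k(F) = 6*F
sqrt(m(V) + k(n)) = sqrt(0**2 + 6*192) = sqrt(0 + 1152) = sqrt(1152) = 24*sqrt(2)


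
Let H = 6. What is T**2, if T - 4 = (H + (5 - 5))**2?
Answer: 1600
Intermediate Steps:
T = 40 (T = 4 + (6 + (5 - 5))**2 = 4 + (6 + 0)**2 = 4 + 6**2 = 4 + 36 = 40)
T**2 = 40**2 = 1600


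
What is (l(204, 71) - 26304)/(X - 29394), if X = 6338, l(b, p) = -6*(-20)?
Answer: 3273/2882 ≈ 1.1357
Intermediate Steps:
l(b, p) = 120
(l(204, 71) - 26304)/(X - 29394) = (120 - 26304)/(6338 - 29394) = -26184/(-23056) = -26184*(-1/23056) = 3273/2882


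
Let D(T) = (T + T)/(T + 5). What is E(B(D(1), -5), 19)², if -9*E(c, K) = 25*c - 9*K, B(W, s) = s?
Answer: 87616/81 ≈ 1081.7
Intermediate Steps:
D(T) = 2*T/(5 + T) (D(T) = (2*T)/(5 + T) = 2*T/(5 + T))
E(c, K) = K - 25*c/9 (E(c, K) = -(25*c - 9*K)/9 = -(-9*K + 25*c)/9 = K - 25*c/9)
E(B(D(1), -5), 19)² = (19 - 25/9*(-5))² = (19 + 125/9)² = (296/9)² = 87616/81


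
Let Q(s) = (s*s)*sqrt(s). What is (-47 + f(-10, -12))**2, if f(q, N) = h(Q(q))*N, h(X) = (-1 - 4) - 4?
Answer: 3721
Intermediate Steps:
Q(s) = s**(5/2) (Q(s) = s**2*sqrt(s) = s**(5/2))
h(X) = -9 (h(X) = -5 - 4 = -9)
f(q, N) = -9*N
(-47 + f(-10, -12))**2 = (-47 - 9*(-12))**2 = (-47 + 108)**2 = 61**2 = 3721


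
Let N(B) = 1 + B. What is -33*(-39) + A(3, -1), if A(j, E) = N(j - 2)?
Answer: 1289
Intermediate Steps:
A(j, E) = -1 + j (A(j, E) = 1 + (j - 2) = 1 + (-2 + j) = -1 + j)
-33*(-39) + A(3, -1) = -33*(-39) + (-1 + 3) = 1287 + 2 = 1289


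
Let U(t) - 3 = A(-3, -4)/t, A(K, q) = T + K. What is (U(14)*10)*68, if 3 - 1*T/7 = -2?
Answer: 25160/7 ≈ 3594.3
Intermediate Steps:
T = 35 (T = 21 - 7*(-2) = 21 + 14 = 35)
A(K, q) = 35 + K
U(t) = 3 + 32/t (U(t) = 3 + (35 - 3)/t = 3 + 32/t)
(U(14)*10)*68 = ((3 + 32/14)*10)*68 = ((3 + 32*(1/14))*10)*68 = ((3 + 16/7)*10)*68 = ((37/7)*10)*68 = (370/7)*68 = 25160/7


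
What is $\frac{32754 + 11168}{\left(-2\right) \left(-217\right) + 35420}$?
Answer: $\frac{21961}{17927} \approx 1.225$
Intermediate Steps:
$\frac{32754 + 11168}{\left(-2\right) \left(-217\right) + 35420} = \frac{43922}{434 + 35420} = \frac{43922}{35854} = 43922 \cdot \frac{1}{35854} = \frac{21961}{17927}$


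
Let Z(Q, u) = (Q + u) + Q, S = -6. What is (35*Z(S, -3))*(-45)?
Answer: 23625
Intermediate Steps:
Z(Q, u) = u + 2*Q
(35*Z(S, -3))*(-45) = (35*(-3 + 2*(-6)))*(-45) = (35*(-3 - 12))*(-45) = (35*(-15))*(-45) = -525*(-45) = 23625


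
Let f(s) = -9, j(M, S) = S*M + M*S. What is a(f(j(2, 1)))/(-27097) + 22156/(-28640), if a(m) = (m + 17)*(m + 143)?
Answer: -157765803/194014520 ≈ -0.81316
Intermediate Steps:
j(M, S) = 2*M*S (j(M, S) = M*S + M*S = 2*M*S)
a(m) = (17 + m)*(143 + m)
a(f(j(2, 1)))/(-27097) + 22156/(-28640) = (2431 + (-9)**2 + 160*(-9))/(-27097) + 22156/(-28640) = (2431 + 81 - 1440)*(-1/27097) + 22156*(-1/28640) = 1072*(-1/27097) - 5539/7160 = -1072/27097 - 5539/7160 = -157765803/194014520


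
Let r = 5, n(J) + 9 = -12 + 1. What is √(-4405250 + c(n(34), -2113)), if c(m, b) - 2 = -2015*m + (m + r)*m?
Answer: 2*I*√1091162 ≈ 2089.2*I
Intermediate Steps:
n(J) = -20 (n(J) = -9 + (-12 + 1) = -9 - 11 = -20)
c(m, b) = 2 - 2015*m + m*(5 + m) (c(m, b) = 2 + (-2015*m + (m + 5)*m) = 2 + (-2015*m + (5 + m)*m) = 2 + (-2015*m + m*(5 + m)) = 2 - 2015*m + m*(5 + m))
√(-4405250 + c(n(34), -2113)) = √(-4405250 + (2 + (-20)² - 2010*(-20))) = √(-4405250 + (2 + 400 + 40200)) = √(-4405250 + 40602) = √(-4364648) = 2*I*√1091162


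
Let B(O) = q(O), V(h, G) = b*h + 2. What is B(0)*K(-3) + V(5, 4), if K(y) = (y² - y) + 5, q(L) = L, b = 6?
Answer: 32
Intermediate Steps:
V(h, G) = 2 + 6*h (V(h, G) = 6*h + 2 = 2 + 6*h)
B(O) = O
K(y) = 5 + y² - y
B(0)*K(-3) + V(5, 4) = 0*(5 + (-3)² - 1*(-3)) + (2 + 6*5) = 0*(5 + 9 + 3) + (2 + 30) = 0*17 + 32 = 0 + 32 = 32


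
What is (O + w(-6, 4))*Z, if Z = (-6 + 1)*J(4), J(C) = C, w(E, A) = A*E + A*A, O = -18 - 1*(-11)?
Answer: 300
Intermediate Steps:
O = -7 (O = -18 + 11 = -7)
w(E, A) = A² + A*E (w(E, A) = A*E + A² = A² + A*E)
Z = -20 (Z = (-6 + 1)*4 = -5*4 = -20)
(O + w(-6, 4))*Z = (-7 + 4*(4 - 6))*(-20) = (-7 + 4*(-2))*(-20) = (-7 - 8)*(-20) = -15*(-20) = 300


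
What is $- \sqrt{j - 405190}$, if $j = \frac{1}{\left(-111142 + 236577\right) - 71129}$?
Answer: $- \frac{i \sqrt{132773633270726}}{18102} \approx - 636.54 i$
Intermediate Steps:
$j = \frac{1}{54306}$ ($j = \frac{1}{125435 - 71129} = \frac{1}{54306} \approx 1.8414 \cdot 10^{-5}$)
$- \sqrt{j - 405190} = - \sqrt{\frac{1}{54306} - 405190} = - \sqrt{- \frac{22004248139}{54306}} = - \frac{i \sqrt{132773633270726}}{18102}$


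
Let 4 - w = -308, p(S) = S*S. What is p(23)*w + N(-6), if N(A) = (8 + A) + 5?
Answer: 165055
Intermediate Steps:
p(S) = S²
w = 312 (w = 4 - 1*(-308) = 4 + 308 = 312)
N(A) = 13 + A
p(23)*w + N(-6) = 23²*312 + (13 - 6) = 529*312 + 7 = 165048 + 7 = 165055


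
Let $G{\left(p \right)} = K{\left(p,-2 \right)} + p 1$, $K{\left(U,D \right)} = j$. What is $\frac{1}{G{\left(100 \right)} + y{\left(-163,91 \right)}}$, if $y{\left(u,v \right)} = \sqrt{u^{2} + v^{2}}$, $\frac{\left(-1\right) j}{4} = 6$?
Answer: $- \frac{38}{14537} + \frac{5 \sqrt{1394}}{29074} \approx 0.0038069$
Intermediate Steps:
$j = -24$ ($j = \left(-4\right) 6 = -24$)
$K{\left(U,D \right)} = -24$
$G{\left(p \right)} = -24 + p$ ($G{\left(p \right)} = -24 + p 1 = -24 + p$)
$\frac{1}{G{\left(100 \right)} + y{\left(-163,91 \right)}} = \frac{1}{\left(-24 + 100\right) + \sqrt{\left(-163\right)^{2} + 91^{2}}} = \frac{1}{76 + \sqrt{26569 + 8281}} = \frac{1}{76 + \sqrt{34850}} = \frac{1}{76 + 5 \sqrt{1394}}$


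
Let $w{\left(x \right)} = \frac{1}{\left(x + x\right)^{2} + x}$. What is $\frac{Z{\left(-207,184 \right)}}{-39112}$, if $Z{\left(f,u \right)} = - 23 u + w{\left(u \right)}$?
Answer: $\frac{573893055}{5303900096} \approx 0.1082$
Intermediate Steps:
$w{\left(x \right)} = \frac{1}{x + 4 x^{2}}$ ($w{\left(x \right)} = \frac{1}{\left(2 x\right)^{2} + x} = \frac{1}{4 x^{2} + x} = \frac{1}{x + 4 x^{2}}$)
$Z{\left(f,u \right)} = - 23 u + \frac{1}{u \left(1 + 4 u\right)}$
$\frac{Z{\left(-207,184 \right)}}{-39112} = \frac{\frac{1}{184} \frac{1}{1 + 4 \cdot 184} \left(1 - 92 \cdot 184^{3} - 23 \cdot 184^{2}\right)}{-39112} = \frac{1 - 573114368 - 778688}{184 \left(1 + 736\right)} \left(- \frac{1}{39112}\right) = \frac{1 - 573114368 - 778688}{184 \cdot 737} \left(- \frac{1}{39112}\right) = \frac{1}{184} \cdot \frac{1}{737} \left(-573893055\right) \left(- \frac{1}{39112}\right) = \left(- \frac{573893055}{135608}\right) \left(- \frac{1}{39112}\right) = \frac{573893055}{5303900096}$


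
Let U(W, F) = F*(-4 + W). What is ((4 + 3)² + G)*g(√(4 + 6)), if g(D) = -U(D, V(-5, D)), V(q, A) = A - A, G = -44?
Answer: 0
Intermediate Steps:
V(q, A) = 0
g(D) = 0 (g(D) = -0*(-4 + D) = -1*0 = 0)
((4 + 3)² + G)*g(√(4 + 6)) = ((4 + 3)² - 44)*0 = (7² - 44)*0 = (49 - 44)*0 = 5*0 = 0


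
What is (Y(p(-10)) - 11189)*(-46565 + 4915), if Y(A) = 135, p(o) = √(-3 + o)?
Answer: 460399100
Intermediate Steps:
(Y(p(-10)) - 11189)*(-46565 + 4915) = (135 - 11189)*(-46565 + 4915) = -11054*(-41650) = 460399100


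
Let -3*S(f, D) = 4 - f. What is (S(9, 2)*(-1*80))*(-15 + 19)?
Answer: -1600/3 ≈ -533.33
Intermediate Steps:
S(f, D) = -4/3 + f/3 (S(f, D) = -(4 - f)/3 = -4/3 + f/3)
(S(9, 2)*(-1*80))*(-15 + 19) = ((-4/3 + (⅓)*9)*(-1*80))*(-15 + 19) = ((-4/3 + 3)*(-80))*4 = ((5/3)*(-80))*4 = -400/3*4 = -1600/3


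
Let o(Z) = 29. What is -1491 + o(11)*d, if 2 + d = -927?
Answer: -28432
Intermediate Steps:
d = -929 (d = -2 - 927 = -929)
-1491 + o(11)*d = -1491 + 29*(-929) = -1491 - 26941 = -28432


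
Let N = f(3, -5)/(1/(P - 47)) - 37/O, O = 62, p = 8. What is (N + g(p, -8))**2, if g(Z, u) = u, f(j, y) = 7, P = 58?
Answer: 17986081/3844 ≈ 4679.0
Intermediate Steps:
N = 4737/62 (N = 7/(1/(58 - 47)) - 37/62 = 7/(1/11) - 37*1/62 = 7/(1/11) - 37/62 = 7*11 - 37/62 = 77 - 37/62 = 4737/62 ≈ 76.403)
(N + g(p, -8))**2 = (4737/62 - 8)**2 = (4241/62)**2 = 17986081/3844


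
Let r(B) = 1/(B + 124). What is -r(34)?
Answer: -1/158 ≈ -0.0063291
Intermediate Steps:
r(B) = 1/(124 + B)
-r(34) = -1/(124 + 34) = -1/158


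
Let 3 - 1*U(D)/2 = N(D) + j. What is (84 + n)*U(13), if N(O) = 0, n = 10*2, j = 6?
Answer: -624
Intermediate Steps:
n = 20
U(D) = -6 (U(D) = 6 - 2*(0 + 6) = 6 - 2*6 = 6 - 12 = -6)
(84 + n)*U(13) = (84 + 20)*(-6) = 104*(-6) = -624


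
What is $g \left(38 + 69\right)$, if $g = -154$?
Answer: $-16478$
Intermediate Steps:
$g \left(38 + 69\right) = - 154 \left(38 + 69\right) = \left(-154\right) 107 = -16478$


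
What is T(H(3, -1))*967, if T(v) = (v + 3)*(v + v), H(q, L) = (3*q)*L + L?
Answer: 135380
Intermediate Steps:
H(q, L) = L + 3*L*q (H(q, L) = 3*L*q + L = L + 3*L*q)
T(v) = 2*v*(3 + v) (T(v) = (3 + v)*(2*v) = 2*v*(3 + v))
T(H(3, -1))*967 = (2*(-(1 + 3*3))*(3 - (1 + 3*3)))*967 = (2*(-(1 + 9))*(3 - (1 + 9)))*967 = (2*(-1*10)*(3 - 1*10))*967 = (2*(-10)*(3 - 10))*967 = (2*(-10)*(-7))*967 = 140*967 = 135380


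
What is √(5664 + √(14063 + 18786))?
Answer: √(5664 + √32849) ≈ 76.454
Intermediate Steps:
√(5664 + √(14063 + 18786)) = √(5664 + √32849)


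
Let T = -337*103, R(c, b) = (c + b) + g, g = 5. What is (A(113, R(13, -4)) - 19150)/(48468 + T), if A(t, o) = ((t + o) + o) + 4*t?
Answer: -18557/13757 ≈ -1.3489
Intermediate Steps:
R(c, b) = 5 + b + c (R(c, b) = (c + b) + 5 = (b + c) + 5 = 5 + b + c)
T = -34711
A(t, o) = 2*o + 5*t (A(t, o) = ((o + t) + o) + 4*t = (t + 2*o) + 4*t = 2*o + 5*t)
(A(113, R(13, -4)) - 19150)/(48468 + T) = ((2*(5 - 4 + 13) + 5*113) - 19150)/(48468 - 34711) = ((2*14 + 565) - 19150)/13757 = ((28 + 565) - 19150)*(1/13757) = (593 - 19150)*(1/13757) = -18557*1/13757 = -18557/13757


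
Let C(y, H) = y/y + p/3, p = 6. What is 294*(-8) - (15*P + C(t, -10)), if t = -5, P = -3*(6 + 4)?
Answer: -1905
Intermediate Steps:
P = -30 (P = -3*10 = -30)
C(y, H) = 3 (C(y, H) = y/y + 6/3 = 1 + 6*(1/3) = 1 + 2 = 3)
294*(-8) - (15*P + C(t, -10)) = 294*(-8) - (15*(-30) + 3) = -2352 - (-450 + 3) = -2352 - 1*(-447) = -2352 + 447 = -1905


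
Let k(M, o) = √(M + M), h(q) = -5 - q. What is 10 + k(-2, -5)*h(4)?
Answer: 10 - 18*I ≈ 10.0 - 18.0*I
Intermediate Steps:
k(M, o) = √2*√M (k(M, o) = √(2*M) = √2*√M)
10 + k(-2, -5)*h(4) = 10 + (√2*√(-2))*(-5 - 1*4) = 10 + (√2*(I*√2))*(-5 - 4) = 10 + (2*I)*(-9) = 10 - 18*I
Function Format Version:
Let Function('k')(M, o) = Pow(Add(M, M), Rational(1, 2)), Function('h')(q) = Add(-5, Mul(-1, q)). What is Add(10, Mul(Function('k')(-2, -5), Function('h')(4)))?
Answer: Add(10, Mul(-18, I)) ≈ Add(10.000, Mul(-18.000, I))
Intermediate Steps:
Function('k')(M, o) = Mul(Pow(2, Rational(1, 2)), Pow(M, Rational(1, 2))) (Function('k')(M, o) = Pow(Mul(2, M), Rational(1, 2)) = Mul(Pow(2, Rational(1, 2)), Pow(M, Rational(1, 2))))
Add(10, Mul(Function('k')(-2, -5), Function('h')(4))) = Add(10, Mul(Mul(Pow(2, Rational(1, 2)), Pow(-2, Rational(1, 2))), Add(-5, Mul(-1, 4)))) = Add(10, Mul(Mul(Pow(2, Rational(1, 2)), Mul(I, Pow(2, Rational(1, 2)))), Add(-5, -4))) = Add(10, Mul(Mul(2, I), -9)) = Add(10, Mul(-18, I))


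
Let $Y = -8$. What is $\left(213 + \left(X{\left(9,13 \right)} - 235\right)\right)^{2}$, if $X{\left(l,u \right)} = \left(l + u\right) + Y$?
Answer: $64$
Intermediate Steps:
$X{\left(l,u \right)} = -8 + l + u$ ($X{\left(l,u \right)} = \left(l + u\right) - 8 = -8 + l + u$)
$\left(213 + \left(X{\left(9,13 \right)} - 235\right)\right)^{2} = \left(213 + \left(\left(-8 + 9 + 13\right) - 235\right)\right)^{2} = \left(213 + \left(14 - 235\right)\right)^{2} = \left(213 - 221\right)^{2} = \left(-8\right)^{2} = 64$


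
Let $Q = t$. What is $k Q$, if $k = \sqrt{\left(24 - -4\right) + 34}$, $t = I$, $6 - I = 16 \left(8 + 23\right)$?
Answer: $- 490 \sqrt{62} \approx -3858.3$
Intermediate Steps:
$I = -490$ ($I = 6 - 16 \left(8 + 23\right) = 6 - 16 \cdot 31 = 6 - 496 = -490$)
$t = -490$
$Q = -490$
$k = \sqrt{62}$ ($k = \sqrt{\left(24 + 4\right) + 34} = \sqrt{28 + 34} = \sqrt{62} \approx 7.874$)
$k Q = \sqrt{62} \left(-490\right) = - 490 \sqrt{62}$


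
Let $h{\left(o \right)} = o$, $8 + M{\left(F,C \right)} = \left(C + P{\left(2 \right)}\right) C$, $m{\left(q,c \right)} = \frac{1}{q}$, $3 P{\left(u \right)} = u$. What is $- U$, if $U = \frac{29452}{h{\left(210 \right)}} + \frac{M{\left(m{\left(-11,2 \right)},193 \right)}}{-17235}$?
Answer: $- \frac{49975759}{361935} \approx -138.08$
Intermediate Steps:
$P{\left(u \right)} = \frac{u}{3}$
$M{\left(F,C \right)} = -8 + C \left(\frac{2}{3} + C\right)$ ($M{\left(F,C \right)} = -8 + \left(C + \frac{1}{3} \cdot 2\right) C = -8 + \left(C + \frac{2}{3}\right) C = -8 + \left(\frac{2}{3} + C\right) C = -8 + C \left(\frac{2}{3} + C\right)$)
$U = \frac{49975759}{361935}$ ($U = \frac{29452}{210} + \frac{-8 + 193^{2} + \frac{2}{3} \cdot 193}{-17235} = 29452 \cdot \frac{1}{210} + \left(-8 + 37249 + \frac{386}{3}\right) \left(- \frac{1}{17235}\right) = \frac{14726}{105} + \frac{112109}{3} \left(- \frac{1}{17235}\right) = \frac{14726}{105} - \frac{112109}{51705} = \frac{49975759}{361935} \approx 138.08$)
$- U = \left(-1\right) \frac{49975759}{361935} = - \frac{49975759}{361935}$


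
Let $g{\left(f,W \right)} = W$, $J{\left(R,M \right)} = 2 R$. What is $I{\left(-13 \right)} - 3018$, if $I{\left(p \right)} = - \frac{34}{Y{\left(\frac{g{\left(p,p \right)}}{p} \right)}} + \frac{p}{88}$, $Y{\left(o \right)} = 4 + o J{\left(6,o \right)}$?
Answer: $- \frac{33223}{11} \approx -3020.3$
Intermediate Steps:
$Y{\left(o \right)} = 4 + 12 o$ ($Y{\left(o \right)} = 4 + o 2 \cdot 6 = 4 + o 12 = 4 + 12 o$)
$I{\left(p \right)} = - \frac{17}{8} + \frac{p}{88}$ ($I{\left(p \right)} = - \frac{34}{4 + 12 \frac{p}{p}} + \frac{p}{88} = - \frac{34}{4 + 12 \cdot 1} + p \frac{1}{88} = - \frac{34}{4 + 12} + \frac{p}{88} = - \frac{34}{16} + \frac{p}{88} = \left(-34\right) \frac{1}{16} + \frac{p}{88} = - \frac{17}{8} + \frac{p}{88}$)
$I{\left(-13 \right)} - 3018 = \left(- \frac{17}{8} + \frac{1}{88} \left(-13\right)\right) - 3018 = \left(- \frac{17}{8} - \frac{13}{88}\right) - 3018 = - \frac{25}{11} - 3018 = - \frac{33223}{11}$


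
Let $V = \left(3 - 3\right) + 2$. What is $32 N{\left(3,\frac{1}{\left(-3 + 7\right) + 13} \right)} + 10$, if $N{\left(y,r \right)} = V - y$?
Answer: $-22$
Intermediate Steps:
$V = 2$ ($V = 0 + 2 = 2$)
$N{\left(y,r \right)} = 2 - y$
$32 N{\left(3,\frac{1}{\left(-3 + 7\right) + 13} \right)} + 10 = 32 \left(2 - 3\right) + 10 = 32 \left(-1\right) + 10 = -32 + 10 = -22$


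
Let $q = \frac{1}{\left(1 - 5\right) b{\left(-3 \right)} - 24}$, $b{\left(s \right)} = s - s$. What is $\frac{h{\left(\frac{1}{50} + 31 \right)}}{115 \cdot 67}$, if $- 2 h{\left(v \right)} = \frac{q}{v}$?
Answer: $\frac{5}{57362184} \approx 8.7165 \cdot 10^{-8}$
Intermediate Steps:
$b{\left(s \right)} = 0$
$q = - \frac{1}{24}$ ($q = \frac{1}{\left(1 - 5\right) 0 - 24} = \frac{1}{\left(-4\right) 0 - 24} = \frac{1}{0 - 24} = \frac{1}{-24} = - \frac{1}{24} \approx -0.041667$)
$h{\left(v \right)} = \frac{1}{48 v}$ ($h{\left(v \right)} = - \frac{\left(- \frac{1}{24}\right) \frac{1}{v}}{2} = \frac{1}{48 v}$)
$\frac{h{\left(\frac{1}{50} + 31 \right)}}{115 \cdot 67} = \frac{\frac{1}{48} \frac{1}{\frac{1}{50} + 31}}{115 \cdot 67} = \frac{\frac{1}{48} \frac{1}{\frac{1}{50} + 31}}{7705} = \frac{1}{48 \cdot \frac{1551}{50}} \cdot \frac{1}{7705} = \frac{1}{48} \cdot \frac{50}{1551} \cdot \frac{1}{7705} = \frac{25}{37224} \cdot \frac{1}{7705} = \frac{5}{57362184}$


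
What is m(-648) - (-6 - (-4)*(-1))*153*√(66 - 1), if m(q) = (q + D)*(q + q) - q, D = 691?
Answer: -55080 + 1530*√65 ≈ -42745.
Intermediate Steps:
m(q) = -q + 2*q*(691 + q) (m(q) = (q + 691)*(q + q) - q = (691 + q)*(2*q) - q = 2*q*(691 + q) - q = -q + 2*q*(691 + q))
m(-648) - (-6 - (-4)*(-1))*153*√(66 - 1) = -648*(1381 + 2*(-648)) - (-6 - (-4)*(-1))*153*√(66 - 1) = -648*(1381 - 1296) - (-6 - 1*4)*153*√65 = -648*85 - (-6 - 4)*153*√65 = -55080 - (-10*153)*√65 = -55080 - (-1530)*√65 = -55080 + 1530*√65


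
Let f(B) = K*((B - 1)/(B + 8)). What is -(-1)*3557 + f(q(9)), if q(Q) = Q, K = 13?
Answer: 60573/17 ≈ 3563.1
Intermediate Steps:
f(B) = 13*(-1 + B)/(8 + B) (f(B) = 13*((B - 1)/(B + 8)) = 13*((-1 + B)/(8 + B)) = 13*(-1 + B)/(8 + B))
-(-1)*3557 + f(q(9)) = -(-1)*3557 + 13*(-1 + 9)/(8 + 9) = -1*(-3557) + 13*8/17 = 3557 + 13*(1/17)*8 = 3557 + 104/17 = 60573/17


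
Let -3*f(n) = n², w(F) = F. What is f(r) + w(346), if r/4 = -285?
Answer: -432854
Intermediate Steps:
r = -1140 (r = 4*(-285) = -1140)
f(n) = -n²/3
f(r) + w(346) = -⅓*(-1140)² + 346 = -⅓*1299600 + 346 = -433200 + 346 = -432854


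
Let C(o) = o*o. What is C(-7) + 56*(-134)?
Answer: -7455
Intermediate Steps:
C(o) = o²
C(-7) + 56*(-134) = (-7)² + 56*(-134) = 49 - 7504 = -7455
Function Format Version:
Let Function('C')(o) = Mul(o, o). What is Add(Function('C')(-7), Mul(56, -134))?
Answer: -7455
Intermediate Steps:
Function('C')(o) = Pow(o, 2)
Add(Function('C')(-7), Mul(56, -134)) = Add(Pow(-7, 2), Mul(56, -134)) = Add(49, -7504) = -7455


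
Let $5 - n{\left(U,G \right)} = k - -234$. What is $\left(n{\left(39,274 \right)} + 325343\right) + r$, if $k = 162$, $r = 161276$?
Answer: $486228$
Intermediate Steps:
$n{\left(U,G \right)} = -391$ ($n{\left(U,G \right)} = 5 - \left(162 - -234\right) = 5 - \left(162 + 234\right) = 5 - 396 = -391$)
$\left(n{\left(39,274 \right)} + 325343\right) + r = \left(-391 + 325343\right) + 161276 = 324952 + 161276 = 486228$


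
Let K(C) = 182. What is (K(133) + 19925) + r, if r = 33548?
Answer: 53655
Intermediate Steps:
(K(133) + 19925) + r = (182 + 19925) + 33548 = 20107 + 33548 = 53655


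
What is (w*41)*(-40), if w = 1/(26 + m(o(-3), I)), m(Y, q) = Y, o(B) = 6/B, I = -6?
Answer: -205/3 ≈ -68.333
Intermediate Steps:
w = 1/24 (w = 1/(26 + 6/(-3)) = 1/(26 + 6*(-1/3)) = 1/(26 - 2) = 1/24 ≈ 0.041667)
(w*41)*(-40) = ((1/24)*41)*(-40) = (41/24)*(-40) = -205/3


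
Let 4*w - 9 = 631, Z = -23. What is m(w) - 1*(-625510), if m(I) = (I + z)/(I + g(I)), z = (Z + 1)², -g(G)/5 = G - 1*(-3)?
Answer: 409708406/655 ≈ 6.2551e+5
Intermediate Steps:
g(G) = -15 - 5*G (g(G) = -5*(G - 1*(-3)) = -5*(G + 3) = -5*(3 + G) = -15 - 5*G)
w = 160 (w = 9/4 + (¼)*631 = 9/4 + 631/4 = 160)
z = 484 (z = (-23 + 1)² = (-22)² = 484)
m(I) = (484 + I)/(-15 - 4*I) (m(I) = (I + 484)/(I + (-15 - 5*I)) = (484 + I)/(-15 - 4*I))
m(w) - 1*(-625510) = (-484 - 1*160)/(15 + 4*160) - 1*(-625510) = (-484 - 160)/(15 + 640) + 625510 = -644/655 + 625510 = 409708406/655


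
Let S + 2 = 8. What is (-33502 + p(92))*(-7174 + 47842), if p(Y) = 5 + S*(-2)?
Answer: -1362744012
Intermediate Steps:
S = 6 (S = -2 + 8 = 6)
p(Y) = -7 (p(Y) = 5 + 6*(-2) = 5 - 12 = -7)
(-33502 + p(92))*(-7174 + 47842) = (-33502 - 7)*(-7174 + 47842) = -33509*40668 = -1362744012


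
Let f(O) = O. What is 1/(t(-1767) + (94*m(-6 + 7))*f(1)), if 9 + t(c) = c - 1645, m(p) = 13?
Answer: -1/2199 ≈ -0.00045475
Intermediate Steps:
t(c) = -1654 + c (t(c) = -9 + (c - 1645) = -9 + (-1645 + c) = -1654 + c)
1/(t(-1767) + (94*m(-6 + 7))*f(1)) = 1/((-1654 - 1767) + (94*13)*1) = 1/(-3421 + 1222*1) = 1/(-3421 + 1222) = 1/(-2199) = -1/2199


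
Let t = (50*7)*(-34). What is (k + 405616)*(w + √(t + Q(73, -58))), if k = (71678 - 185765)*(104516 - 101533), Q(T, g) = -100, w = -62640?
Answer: 21292332289200 - 6798318100*I*√30 ≈ 2.1292e+13 - 3.7236e+10*I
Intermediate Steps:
t = -11900 (t = 350*(-34) = -11900)
k = -340321521 (k = -114087*2983 = -340321521)
(k + 405616)*(w + √(t + Q(73, -58))) = (-340321521 + 405616)*(-62640 + √(-11900 - 100)) = -339915905*(-62640 + √(-12000)) = -339915905*(-62640 + 20*I*√30) = 21292332289200 - 6798318100*I*√30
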